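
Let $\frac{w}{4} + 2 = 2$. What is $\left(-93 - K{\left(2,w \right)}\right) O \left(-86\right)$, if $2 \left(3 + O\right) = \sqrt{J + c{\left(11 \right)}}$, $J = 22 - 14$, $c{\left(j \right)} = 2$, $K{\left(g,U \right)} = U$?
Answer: $-23994 + 3999 \sqrt{10} \approx -11348.0$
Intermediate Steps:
$w = 0$ ($w = -8 + 4 \cdot 2 = -8 + 8 = 0$)
$J = 8$ ($J = 22 - 14 = 8$)
$O = -3 + \frac{\sqrt{10}}{2}$ ($O = -3 + \frac{\sqrt{8 + 2}}{2} = -3 + \frac{\sqrt{10}}{2} \approx -1.4189$)
$\left(-93 - K{\left(2,w \right)}\right) O \left(-86\right) = \left(-93 - 0\right) \left(-3 + \frac{\sqrt{10}}{2}\right) \left(-86\right) = \left(-93 + 0\right) \left(-3 + \frac{\sqrt{10}}{2}\right) \left(-86\right) = - 93 \left(-3 + \frac{\sqrt{10}}{2}\right) \left(-86\right) = \left(279 - \frac{93 \sqrt{10}}{2}\right) \left(-86\right) = -23994 + 3999 \sqrt{10}$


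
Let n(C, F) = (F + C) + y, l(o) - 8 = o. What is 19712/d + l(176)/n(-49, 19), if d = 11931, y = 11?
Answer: -1820776/226689 ≈ -8.0320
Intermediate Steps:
l(o) = 8 + o
n(C, F) = 11 + C + F (n(C, F) = (F + C) + 11 = (C + F) + 11 = 11 + C + F)
19712/d + l(176)/n(-49, 19) = 19712/11931 + (8 + 176)/(11 - 49 + 19) = 19712*(1/11931) + 184/(-19) = 19712/11931 + 184*(-1/19) = 19712/11931 - 184/19 = -1820776/226689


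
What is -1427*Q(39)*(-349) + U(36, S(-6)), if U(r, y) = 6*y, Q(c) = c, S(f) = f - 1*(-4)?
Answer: 19422885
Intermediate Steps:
S(f) = 4 + f (S(f) = f + 4 = 4 + f)
-1427*Q(39)*(-349) + U(36, S(-6)) = -1427/(1/39)*(-349) + 6*(4 - 6) = -1427/1/39*(-349) + 6*(-2) = -1427*39*(-349) - 12 = -55653*(-349) - 12 = 19422897 - 12 = 19422885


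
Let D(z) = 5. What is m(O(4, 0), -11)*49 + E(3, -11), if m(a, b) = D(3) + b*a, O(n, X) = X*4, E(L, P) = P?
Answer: 234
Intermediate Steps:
O(n, X) = 4*X
m(a, b) = 5 + a*b (m(a, b) = 5 + b*a = 5 + a*b)
m(O(4, 0), -11)*49 + E(3, -11) = (5 + (4*0)*(-11))*49 - 11 = (5 + 0*(-11))*49 - 11 = (5 + 0)*49 - 11 = 5*49 - 11 = 245 - 11 = 234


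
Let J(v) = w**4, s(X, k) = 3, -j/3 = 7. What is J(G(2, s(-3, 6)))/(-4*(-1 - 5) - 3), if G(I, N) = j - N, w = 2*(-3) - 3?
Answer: 2187/7 ≈ 312.43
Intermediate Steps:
j = -21 (j = -3*7 = -21)
w = -9 (w = -6 - 3 = -9)
G(I, N) = -21 - N
J(v) = 6561 (J(v) = (-9)**4 = 6561)
J(G(2, s(-3, 6)))/(-4*(-1 - 5) - 3) = 6561/(-4*(-1 - 5) - 3) = 6561/(-4*(-6) - 3) = 6561/(24 - 3) = 6561/21 = 6561*(1/21) = 2187/7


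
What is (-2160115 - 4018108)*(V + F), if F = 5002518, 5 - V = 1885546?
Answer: -19257378991871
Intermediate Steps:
V = -1885541 (V = 5 - 1*1885546 = 5 - 1885546 = -1885541)
(-2160115 - 4018108)*(V + F) = (-2160115 - 4018108)*(-1885541 + 5002518) = -6178223*3116977 = -19257378991871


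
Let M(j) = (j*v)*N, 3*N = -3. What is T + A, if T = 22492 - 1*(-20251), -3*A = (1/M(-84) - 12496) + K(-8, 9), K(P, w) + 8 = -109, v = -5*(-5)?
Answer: 295768199/6300 ≈ 46947.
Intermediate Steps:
N = -1 (N = (⅓)*(-3) = -1)
v = 25
K(P, w) = -117 (K(P, w) = -8 - 109 = -117)
M(j) = -25*j (M(j) = (j*25)*(-1) = (25*j)*(-1) = -25*j)
A = 26487299/6300 (A = -((1/(-25*(-84)) - 12496) - 117)/3 = -((1/2100 - 12496) - 117)/3 = -(-26241599/2100 - 117)/3 = -⅓*(-26487299/2100) = 26487299/6300 ≈ 4204.3)
T = 42743 (T = 22492 + 20251 = 42743)
T + A = 42743 + 26487299/6300 = 295768199/6300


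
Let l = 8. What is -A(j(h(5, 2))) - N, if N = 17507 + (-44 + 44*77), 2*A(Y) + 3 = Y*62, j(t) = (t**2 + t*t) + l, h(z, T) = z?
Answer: -45295/2 ≈ -22648.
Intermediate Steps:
j(t) = 8 + 2*t**2 (j(t) = (t**2 + t*t) + 8 = (t**2 + t**2) + 8 = 2*t**2 + 8 = 8 + 2*t**2)
A(Y) = -3/2 + 31*Y (A(Y) = -3/2 + (Y*62)/2 = -3/2 + (62*Y)/2 = -3/2 + 31*Y)
N = 20851 (N = 17507 + (-44 + 3388) = 17507 + 3344 = 20851)
-A(j(h(5, 2))) - N = -(-3/2 + 31*(8 + 2*5**2)) - 1*20851 = -(-3/2 + 31*(8 + 2*25)) - 20851 = -(-3/2 + 31*(8 + 50)) - 20851 = -(-3/2 + 31*58) - 20851 = -(-3/2 + 1798) - 20851 = -1*3593/2 - 20851 = -3593/2 - 20851 = -45295/2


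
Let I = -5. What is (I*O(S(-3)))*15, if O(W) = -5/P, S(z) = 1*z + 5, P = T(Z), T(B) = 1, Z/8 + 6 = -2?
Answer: 375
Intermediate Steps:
Z = -64 (Z = -48 + 8*(-2) = -48 - 16 = -64)
P = 1
S(z) = 5 + z (S(z) = z + 5 = 5 + z)
O(W) = -5 (O(W) = -5/1 = -5*1 = -5)
(I*O(S(-3)))*15 = -5*(-5)*15 = 25*15 = 375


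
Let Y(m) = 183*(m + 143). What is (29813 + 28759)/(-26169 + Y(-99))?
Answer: -6508/2013 ≈ -3.2330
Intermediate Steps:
Y(m) = 26169 + 183*m (Y(m) = 183*(143 + m) = 26169 + 183*m)
(29813 + 28759)/(-26169 + Y(-99)) = (29813 + 28759)/(-26169 + (26169 + 183*(-99))) = 58572/(-26169 + (26169 - 18117)) = 58572/(-26169 + 8052) = 58572/(-18117) = 58572*(-1/18117) = -6508/2013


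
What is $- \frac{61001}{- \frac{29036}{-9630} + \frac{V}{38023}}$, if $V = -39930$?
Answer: $- \frac{11168108525745}{359754964} \approx -31044.0$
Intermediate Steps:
$- \frac{61001}{- \frac{29036}{-9630} + \frac{V}{38023}} = - \frac{61001}{- \frac{29036}{-9630} - \frac{39930}{38023}} = - \frac{61001}{\left(-29036\right) \left(- \frac{1}{9630}\right) - \frac{39930}{38023}} = - \frac{61001}{\frac{14518}{4815} - \frac{39930}{38023}} = - \frac{61001}{\frac{359754964}{183080745}} = \left(-61001\right) \frac{183080745}{359754964} = - \frac{11168108525745}{359754964}$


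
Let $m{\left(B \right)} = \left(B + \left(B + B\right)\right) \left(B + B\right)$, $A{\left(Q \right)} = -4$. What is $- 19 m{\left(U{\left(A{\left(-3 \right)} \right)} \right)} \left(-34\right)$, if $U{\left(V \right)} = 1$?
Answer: $3876$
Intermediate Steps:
$m{\left(B \right)} = 6 B^{2}$ ($m{\left(B \right)} = \left(B + 2 B\right) 2 B = 3 B 2 B = 6 B^{2}$)
$- 19 m{\left(U{\left(A{\left(-3 \right)} \right)} \right)} \left(-34\right) = - 19 \cdot 6 \cdot 1^{2} \left(-34\right) = - 19 \cdot 6 \cdot 1 \left(-34\right) = \left(-19\right) 6 \left(-34\right) = \left(-114\right) \left(-34\right) = 3876$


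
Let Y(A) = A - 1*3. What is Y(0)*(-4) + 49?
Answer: 61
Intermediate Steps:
Y(A) = -3 + A (Y(A) = A - 3 = -3 + A)
Y(0)*(-4) + 49 = (-3 + 0)*(-4) + 49 = -3*(-4) + 49 = 12 + 49 = 61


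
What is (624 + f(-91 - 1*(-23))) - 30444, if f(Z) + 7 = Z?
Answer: -29895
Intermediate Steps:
f(Z) = -7 + Z
(624 + f(-91 - 1*(-23))) - 30444 = (624 + (-7 + (-91 - 1*(-23)))) - 30444 = (624 + (-7 + (-91 + 23))) - 30444 = (624 + (-7 - 68)) - 30444 = (624 - 75) - 30444 = 549 - 30444 = -29895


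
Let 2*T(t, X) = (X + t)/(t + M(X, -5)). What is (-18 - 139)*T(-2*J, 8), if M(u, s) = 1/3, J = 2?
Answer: 942/11 ≈ 85.636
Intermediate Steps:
M(u, s) = ⅓
T(t, X) = (X + t)/(2*(⅓ + t)) (T(t, X) = ((X + t)/(t + ⅓))/2 = ((X + t)/(⅓ + t))/2 = (X + t)/(2*(⅓ + t)))
(-18 - 139)*T(-2*J, 8) = (-18 - 139)*(3*(8 - 2*2)/(2*(1 + 3*(-2*2)))) = -471*(8 - 4)/(2*(1 + 3*(-4))) = -471*4/(2*(1 - 12)) = -471*4/(2*(-11)) = -471*(-1)*4/(2*11) = -157*(-6/11) = 942/11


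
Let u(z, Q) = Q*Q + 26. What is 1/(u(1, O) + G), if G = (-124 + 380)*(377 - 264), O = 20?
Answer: 1/29354 ≈ 3.4067e-5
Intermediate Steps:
u(z, Q) = 26 + Q**2 (u(z, Q) = Q**2 + 26 = 26 + Q**2)
G = 28928 (G = 256*113 = 28928)
1/(u(1, O) + G) = 1/((26 + 20**2) + 28928) = 1/((26 + 400) + 28928) = 1/(426 + 28928) = 1/29354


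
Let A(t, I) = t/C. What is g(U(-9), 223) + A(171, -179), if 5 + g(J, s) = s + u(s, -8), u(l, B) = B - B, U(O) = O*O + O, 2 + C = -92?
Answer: 20321/94 ≈ 216.18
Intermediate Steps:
C = -94 (C = -2 - 92 = -94)
U(O) = O + O**2 (U(O) = O**2 + O = O + O**2)
u(l, B) = 0
A(t, I) = -t/94 (A(t, I) = t/(-94) = t*(-1/94) = -t/94)
g(J, s) = -5 + s (g(J, s) = -5 + (s + 0) = -5 + s)
g(U(-9), 223) + A(171, -179) = (-5 + 223) - 1/94*171 = 218 - 171/94 = 20321/94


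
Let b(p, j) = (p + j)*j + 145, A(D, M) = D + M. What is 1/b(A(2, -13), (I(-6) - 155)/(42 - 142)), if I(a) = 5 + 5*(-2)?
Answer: 25/3249 ≈ 0.0076947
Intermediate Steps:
I(a) = -5 (I(a) = 5 - 10 = -5)
b(p, j) = 145 + j*(j + p) (b(p, j) = (j + p)*j + 145 = j*(j + p) + 145 = 145 + j*(j + p))
1/b(A(2, -13), (I(-6) - 155)/(42 - 142)) = 1/(145 + ((-5 - 155)/(42 - 142))**2 + ((-5 - 155)/(42 - 142))*(2 - 13)) = 1/(145 + (-160/(-100))**2 - 160/(-100)*(-11)) = 1/(145 + (-160*(-1/100))**2 - 160*(-1/100)*(-11)) = 1/(145 + (8/5)**2 + (8/5)*(-11)) = 1/(145 + 64/25 - 88/5) = 1/(3249/25) = 25/3249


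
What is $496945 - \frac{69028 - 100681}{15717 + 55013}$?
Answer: $\frac{35148951503}{70730} \approx 4.9695 \cdot 10^{5}$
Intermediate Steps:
$496945 - \frac{69028 - 100681}{15717 + 55013} = 496945 - - \frac{31653}{70730} = 496945 + \frac{31653}{70730} = \frac{35148951503}{70730}$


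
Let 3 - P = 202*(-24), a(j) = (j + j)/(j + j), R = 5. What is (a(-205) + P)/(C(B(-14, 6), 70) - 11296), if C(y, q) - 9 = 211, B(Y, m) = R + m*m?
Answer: -1213/2769 ≈ -0.43806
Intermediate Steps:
B(Y, m) = 5 + m² (B(Y, m) = 5 + m*m = 5 + m²)
a(j) = 1 (a(j) = (2*j)/((2*j)) = (2*j)*(1/(2*j)) = 1)
C(y, q) = 220 (C(y, q) = 9 + 211 = 220)
P = 4851 (P = 3 - 202*(-24) = 3 - 1*(-4848) = 3 + 4848 = 4851)
(a(-205) + P)/(C(B(-14, 6), 70) - 11296) = (1 + 4851)/(220 - 11296) = 4852/(-11076) = 4852*(-1/11076) = -1213/2769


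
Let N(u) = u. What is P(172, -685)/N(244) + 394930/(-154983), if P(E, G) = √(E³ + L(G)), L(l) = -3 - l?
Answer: -394930/154983 + √5089130/244 ≈ 6.6973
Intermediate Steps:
P(E, G) = √(-3 + E³ - G) (P(E, G) = √(E³ + (-3 - G)) = √(-3 + E³ - G))
P(172, -685)/N(244) + 394930/(-154983) = √(-3 + 172³ - 1*(-685))/244 + 394930/(-154983) = √(-3 + 5088448 + 685)*(1/244) + 394930*(-1/154983) = √5089130*(1/244) - 394930/154983 = √5089130/244 - 394930/154983 = -394930/154983 + √5089130/244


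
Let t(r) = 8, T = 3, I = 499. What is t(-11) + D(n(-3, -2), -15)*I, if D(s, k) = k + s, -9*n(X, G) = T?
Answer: -22930/3 ≈ -7643.3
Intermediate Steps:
n(X, G) = -⅓ (n(X, G) = -⅑*3 = -⅓)
t(-11) + D(n(-3, -2), -15)*I = 8 + (-15 - ⅓)*499 = 8 - 46/3*499 = 8 - 22954/3 = -22930/3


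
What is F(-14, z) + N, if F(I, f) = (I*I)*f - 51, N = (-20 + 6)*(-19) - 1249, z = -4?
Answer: -1818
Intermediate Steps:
N = -983 (N = -14*(-19) - 1249 = 266 - 1249 = -983)
F(I, f) = -51 + f*I² (F(I, f) = I²*f - 51 = f*I² - 51 = -51 + f*I²)
F(-14, z) + N = (-51 - 4*(-14)²) - 983 = (-51 - 4*196) - 983 = (-51 - 784) - 983 = -835 - 983 = -1818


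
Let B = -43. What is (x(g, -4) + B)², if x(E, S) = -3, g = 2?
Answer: 2116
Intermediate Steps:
(x(g, -4) + B)² = (-3 - 43)² = (-46)² = 2116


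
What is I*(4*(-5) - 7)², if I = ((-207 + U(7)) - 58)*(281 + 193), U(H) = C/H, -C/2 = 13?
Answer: -649972026/7 ≈ -9.2853e+7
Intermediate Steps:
C = -26 (C = -2*13 = -26)
U(H) = -26/H
I = -891594/7 (I = ((-207 - 26/7) - 58)*(281 + 193) = ((-207 - 26*⅐) - 58)*474 = ((-207 - 26/7) - 58)*474 = (-1475/7 - 58)*474 = -1881/7*474 = -891594/7 ≈ -1.2737e+5)
I*(4*(-5) - 7)² = -891594*(4*(-5) - 7)²/7 = -891594*(-20 - 7)²/7 = -891594/7*(-27)² = -891594/7*729 = -649972026/7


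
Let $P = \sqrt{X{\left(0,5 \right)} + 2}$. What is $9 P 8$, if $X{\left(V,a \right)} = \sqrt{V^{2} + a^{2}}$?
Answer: $72 \sqrt{7} \approx 190.49$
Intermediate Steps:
$P = \sqrt{7}$ ($P = \sqrt{\sqrt{0^{2} + 5^{2}} + 2} = \sqrt{\sqrt{0 + 25} + 2} = \sqrt{\sqrt{25} + 2} = \sqrt{5 + 2} = \sqrt{7} \approx 2.6458$)
$9 P 8 = 9 \sqrt{7} \cdot 8 = 72 \sqrt{7}$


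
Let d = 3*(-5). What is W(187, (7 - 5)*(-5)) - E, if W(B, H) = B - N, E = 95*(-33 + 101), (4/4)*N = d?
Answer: -6258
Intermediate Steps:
d = -15
N = -15
E = 6460 (E = 95*68 = 6460)
W(B, H) = 15 + B (W(B, H) = B - 1*(-15) = B + 15 = 15 + B)
W(187, (7 - 5)*(-5)) - E = (15 + 187) - 1*6460 = 202 - 6460 = -6258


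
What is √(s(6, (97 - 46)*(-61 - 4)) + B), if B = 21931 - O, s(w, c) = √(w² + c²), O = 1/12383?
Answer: √(3362870776076 + 460016067*√1221029)/12383 ≈ 158.89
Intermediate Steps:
O = 1/12383 ≈ 8.0756e-5
s(w, c) = √(c² + w²)
B = 271571572/12383 (B = 21931 - 1*1/12383 = 21931 - 1/12383 = 271571572/12383 ≈ 21931.)
√(s(6, (97 - 46)*(-61 - 4)) + B) = √(√(((97 - 46)*(-61 - 4))² + 6²) + 271571572/12383) = √(√((51*(-65))² + 36) + 271571572/12383) = √(√((-3315)² + 36) + 271571572/12383) = √(√(10989225 + 36) + 271571572/12383) = √(√10989261 + 271571572/12383) = √(3*√1221029 + 271571572/12383) = √(271571572/12383 + 3*√1221029)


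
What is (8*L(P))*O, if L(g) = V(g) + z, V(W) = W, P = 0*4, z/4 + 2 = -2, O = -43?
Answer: 5504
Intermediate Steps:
z = -16 (z = -8 + 4*(-2) = -8 - 8 = -16)
P = 0
L(g) = -16 + g (L(g) = g - 16 = -16 + g)
(8*L(P))*O = (8*(-16 + 0))*(-43) = (8*(-16))*(-43) = -128*(-43) = 5504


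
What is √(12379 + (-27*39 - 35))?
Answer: √11291 ≈ 106.26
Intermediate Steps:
√(12379 + (-27*39 - 35)) = √(12379 + (-1053 - 35)) = √(12379 - 1088) = √11291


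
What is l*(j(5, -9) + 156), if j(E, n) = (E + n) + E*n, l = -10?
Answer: -1070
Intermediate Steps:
j(E, n) = E + n + E*n
l*(j(5, -9) + 156) = -10*((5 - 9 + 5*(-9)) + 156) = -10*((5 - 9 - 45) + 156) = -10*(-49 + 156) = -10*107 = -1070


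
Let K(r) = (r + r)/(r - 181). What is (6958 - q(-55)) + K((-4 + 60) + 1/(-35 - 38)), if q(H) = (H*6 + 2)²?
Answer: -459160525/4563 ≈ -1.0063e+5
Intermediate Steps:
q(H) = (2 + 6*H)² (q(H) = (6*H + 2)² = (2 + 6*H)²)
K(r) = 2*r/(-181 + r) (K(r) = (2*r)/(-181 + r) = 2*r/(-181 + r))
(6958 - q(-55)) + K((-4 + 60) + 1/(-35 - 38)) = (6958 - 4*(1 + 3*(-55))²) + 2*((-4 + 60) + 1/(-35 - 38))/(-181 + ((-4 + 60) + 1/(-35 - 38))) = (6958 - 4*(1 - 165)²) + 2*(56 + 1/(-73))/(-181 + (56 + 1/(-73))) = (6958 - 4*(-164)²) + 2*(56 - 1/73)/(-181 + (56 - 1/73)) = (6958 - 4*26896) + 2*(4087/73)/(-181 + 4087/73) = (6958 - 1*107584) + 2*(4087/73)/(-9126/73) = (6958 - 107584) + 2*(4087/73)*(-73/9126) = -100626 - 4087/4563 = -459160525/4563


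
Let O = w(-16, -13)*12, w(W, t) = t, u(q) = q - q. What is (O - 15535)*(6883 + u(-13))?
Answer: -108001153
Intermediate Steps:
u(q) = 0
O = -156 (O = -13*12 = -156)
(O - 15535)*(6883 + u(-13)) = (-156 - 15535)*(6883 + 0) = -15691*6883 = -108001153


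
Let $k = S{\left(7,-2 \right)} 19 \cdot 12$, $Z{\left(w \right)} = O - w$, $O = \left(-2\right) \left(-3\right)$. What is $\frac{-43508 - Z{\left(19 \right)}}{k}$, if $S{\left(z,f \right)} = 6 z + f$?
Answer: $- \frac{8699}{1824} \approx -4.7692$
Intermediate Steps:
$O = 6$
$Z{\left(w \right)} = 6 - w$
$S{\left(z,f \right)} = f + 6 z$
$k = 9120$ ($k = \left(-2 + 6 \cdot 7\right) 19 \cdot 12 = \left(-2 + 42\right) 19 \cdot 12 = 40 \cdot 19 \cdot 12 = 760 \cdot 12 = 9120$)
$\frac{-43508 - Z{\left(19 \right)}}{k} = \frac{-43508 - \left(6 - 19\right)}{9120} = \left(-43508 - \left(6 - 19\right)\right) \frac{1}{9120} = \left(-43508 - -13\right) \frac{1}{9120} = \left(-43508 + 13\right) \frac{1}{9120} = \left(-43495\right) \frac{1}{9120} = - \frac{8699}{1824}$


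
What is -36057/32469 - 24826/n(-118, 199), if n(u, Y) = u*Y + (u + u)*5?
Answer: -13860390/133458413 ≈ -0.10386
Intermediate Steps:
n(u, Y) = 10*u + Y*u (n(u, Y) = Y*u + (2*u)*5 = Y*u + 10*u = 10*u + Y*u)
-36057/32469 - 24826/n(-118, 199) = -36057/32469 - 24826*(-1/(118*(10 + 199))) = -36057*1/32469 - 24826/((-118*209)) = -12019/10823 - 24826/(-24662) = -12019/10823 - 24826*(-1/24662) = -12019/10823 + 12413/12331 = -13860390/133458413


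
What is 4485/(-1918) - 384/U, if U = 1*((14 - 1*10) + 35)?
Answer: -303809/24934 ≈ -12.185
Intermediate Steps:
U = 39 (U = 1*((14 - 10) + 35) = 1*(4 + 35) = 1*39 = 39)
4485/(-1918) - 384/U = 4485/(-1918) - 384/39 = 4485*(-1/1918) - 384*1/39 = -4485/1918 - 128/13 = -303809/24934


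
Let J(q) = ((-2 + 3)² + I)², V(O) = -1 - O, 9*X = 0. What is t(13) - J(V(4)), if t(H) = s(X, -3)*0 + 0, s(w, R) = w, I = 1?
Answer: -4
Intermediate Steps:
X = 0 (X = (⅑)*0 = 0)
t(H) = 0 (t(H) = 0*0 + 0 = 0 + 0 = 0)
J(q) = 4 (J(q) = ((-2 + 3)² + 1)² = (1² + 1)² = (1 + 1)² = 2² = 4)
t(13) - J(V(4)) = 0 - 1*4 = 0 - 4 = -4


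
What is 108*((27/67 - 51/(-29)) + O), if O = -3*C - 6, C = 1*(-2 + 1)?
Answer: -175932/1943 ≈ -90.547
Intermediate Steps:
C = -1 (C = 1*(-1) = -1)
O = -3 (O = -3*(-1) - 6 = 3 - 6 = -3)
108*((27/67 - 51/(-29)) + O) = 108*((27/67 - 51/(-29)) - 3) = 108*((27*(1/67) - 51*(-1/29)) - 3) = 108*((27/67 + 51/29) - 3) = 108*(4200/1943 - 3) = 108*(-1629/1943) = -175932/1943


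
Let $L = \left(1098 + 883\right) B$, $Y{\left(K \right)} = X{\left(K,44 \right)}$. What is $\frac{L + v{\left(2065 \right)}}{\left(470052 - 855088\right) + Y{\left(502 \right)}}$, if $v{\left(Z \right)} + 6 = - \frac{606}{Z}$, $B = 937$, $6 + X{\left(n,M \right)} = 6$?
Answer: $- \frac{3833033809}{795099340} \approx -4.8208$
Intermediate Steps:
$X{\left(n,M \right)} = 0$ ($X{\left(n,M \right)} = -6 + 6 = 0$)
$Y{\left(K \right)} = 0$
$v{\left(Z \right)} = -6 - \frac{606}{Z}$
$L = 1856197$ ($L = \left(1098 + 883\right) 937 = 1981 \cdot 937 = 1856197$)
$\frac{L + v{\left(2065 \right)}}{\left(470052 - 855088\right) + Y{\left(502 \right)}} = \frac{1856197 - \left(6 + \frac{606}{2065}\right)}{\left(470052 - 855088\right) + 0} = \frac{1856197 - \frac{12996}{2065}}{-385036 + 0} = \frac{1856197 - \frac{12996}{2065}}{-385036} = \left(1856197 - \frac{12996}{2065}\right) \left(- \frac{1}{385036}\right) = \frac{3833033809}{2065} \left(- \frac{1}{385036}\right) = - \frac{3833033809}{795099340}$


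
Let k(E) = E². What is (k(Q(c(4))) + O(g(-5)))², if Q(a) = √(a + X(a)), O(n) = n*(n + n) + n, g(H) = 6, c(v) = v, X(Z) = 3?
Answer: 7225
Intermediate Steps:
O(n) = n + 2*n² (O(n) = n*(2*n) + n = 2*n² + n = n + 2*n²)
Q(a) = √(3 + a) (Q(a) = √(a + 3) = √(3 + a))
(k(Q(c(4))) + O(g(-5)))² = ((√(3 + 4))² + 6*(1 + 2*6))² = ((√7)² + 6*(1 + 12))² = (7 + 6*13)² = (7 + 78)² = 85² = 7225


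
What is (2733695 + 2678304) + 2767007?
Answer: 8179006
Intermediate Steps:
(2733695 + 2678304) + 2767007 = 5411999 + 2767007 = 8179006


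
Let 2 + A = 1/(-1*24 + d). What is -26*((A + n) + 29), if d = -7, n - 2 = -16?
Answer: -10452/31 ≈ -337.16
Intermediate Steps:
n = -14 (n = 2 - 16 = -14)
A = -63/31 (A = -2 + 1/(-1*24 - 7) = -2 + 1/(-24 - 7) = -2 + 1/(-31) = -2 - 1/31 = -63/31 ≈ -2.0323)
-26*((A + n) + 29) = -26*((-63/31 - 14) + 29) = -26*(-497/31 + 29) = -26*402/31 = -10452/31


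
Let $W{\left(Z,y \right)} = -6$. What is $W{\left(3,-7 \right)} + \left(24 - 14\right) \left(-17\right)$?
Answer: $-176$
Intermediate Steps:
$W{\left(3,-7 \right)} + \left(24 - 14\right) \left(-17\right) = -6 + \left(24 - 14\right) \left(-17\right) = -6 + 10 \left(-17\right) = -6 - 170 = -176$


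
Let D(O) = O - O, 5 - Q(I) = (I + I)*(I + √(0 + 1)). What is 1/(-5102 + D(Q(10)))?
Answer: -1/5102 ≈ -0.00019600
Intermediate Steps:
Q(I) = 5 - 2*I*(1 + I) (Q(I) = 5 - (I + I)*(I + √(0 + 1)) = 5 - 2*I*(I + √1) = 5 - 2*I*(I + 1) = 5 - 2*I*(1 + I))
D(O) = 0
1/(-5102 + D(Q(10))) = 1/(-5102 + 0) = 1/(-5102) = -1/5102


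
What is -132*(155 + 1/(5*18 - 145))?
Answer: -102288/5 ≈ -20458.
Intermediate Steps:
-132*(155 + 1/(5*18 - 145)) = -132*(155 + 1/(90 - 145)) = -132*(155 + 1/(-55)) = -132*(155 - 1/55) = -132*8524/55 = -102288/5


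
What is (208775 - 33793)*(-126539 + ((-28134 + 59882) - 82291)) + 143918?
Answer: -30986018606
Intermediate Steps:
(208775 - 33793)*(-126539 + ((-28134 + 59882) - 82291)) + 143918 = 174982*(-126539 + (31748 - 82291)) + 143918 = 174982*(-126539 - 50543) + 143918 = 174982*(-177082) + 143918 = -30986162524 + 143918 = -30986018606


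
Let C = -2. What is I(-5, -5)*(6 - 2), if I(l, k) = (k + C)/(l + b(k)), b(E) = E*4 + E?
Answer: 14/15 ≈ 0.93333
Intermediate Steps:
b(E) = 5*E (b(E) = 4*E + E = 5*E)
I(l, k) = (-2 + k)/(l + 5*k) (I(l, k) = (k - 2)/(l + 5*k) = (-2 + k)/(l + 5*k))
I(-5, -5)*(6 - 2) = ((-2 - 5)/(-5 + 5*(-5)))*(6 - 2) = (-7/(-5 - 25))*4 = (-7/(-30))*4 = -1/30*(-7)*4 = (7/30)*4 = 14/15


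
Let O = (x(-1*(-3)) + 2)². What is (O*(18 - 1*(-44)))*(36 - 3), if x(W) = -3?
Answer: 2046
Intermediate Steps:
O = 1 (O = (-3 + 2)² = (-1)² = 1)
(O*(18 - 1*(-44)))*(36 - 3) = (1*(18 - 1*(-44)))*(36 - 3) = (1*(18 + 44))*33 = (1*62)*33 = 62*33 = 2046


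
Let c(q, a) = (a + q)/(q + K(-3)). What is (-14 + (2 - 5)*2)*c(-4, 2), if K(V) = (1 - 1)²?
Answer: -10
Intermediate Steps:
K(V) = 0 (K(V) = 0² = 0)
c(q, a) = (a + q)/q (c(q, a) = (a + q)/(q + 0) = (a + q)/q)
(-14 + (2 - 5)*2)*c(-4, 2) = (-14 + (2 - 5)*2)*((2 - 4)/(-4)) = (-14 - 3*2)*(-¼*(-2)) = (-14 - 6)*(½) = -20*½ = -10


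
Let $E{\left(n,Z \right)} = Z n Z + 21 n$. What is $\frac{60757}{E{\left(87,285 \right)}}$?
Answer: $\frac{60757}{7068402} \approx 0.0085956$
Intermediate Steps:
$E{\left(n,Z \right)} = 21 n + n Z^{2}$ ($E{\left(n,Z \right)} = n Z^{2} + 21 n = 21 n + n Z^{2}$)
$\frac{60757}{E{\left(87,285 \right)}} = \frac{60757}{87 \left(21 + 285^{2}\right)} = \frac{60757}{87 \left(21 + 81225\right)} = \frac{60757}{87 \cdot 81246} = \frac{60757}{7068402}$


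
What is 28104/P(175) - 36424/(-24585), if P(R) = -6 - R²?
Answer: 424766704/753063135 ≈ 0.56405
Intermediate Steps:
28104/P(175) - 36424/(-24585) = 28104/(-6 - 1*175²) - 36424/(-24585) = 28104/(-6 - 1*30625) - 36424*(-1/24585) = 28104/(-6 - 30625) + 36424/24585 = 28104/(-30631) + 36424/24585 = 28104*(-1/30631) + 36424/24585 = -28104/30631 + 36424/24585 = 424766704/753063135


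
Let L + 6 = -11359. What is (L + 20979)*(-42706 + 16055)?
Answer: -256222714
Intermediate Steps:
L = -11365 (L = -6 - 11359 = -11365)
(L + 20979)*(-42706 + 16055) = (-11365 + 20979)*(-42706 + 16055) = 9614*(-26651) = -256222714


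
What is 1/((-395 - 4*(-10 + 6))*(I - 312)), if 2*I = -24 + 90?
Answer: 1/105741 ≈ 9.4571e-6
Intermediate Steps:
I = 33 (I = (-24 + 90)/2 = (1/2)*66 = 33)
1/((-395 - 4*(-10 + 6))*(I - 312)) = 1/((-395 - 4*(-10 + 6))*(33 - 312)) = 1/((-395 - 4*(-4))*(-279)) = 1/((-395 + 16)*(-279)) = 1/(-379*(-279)) = 1/105741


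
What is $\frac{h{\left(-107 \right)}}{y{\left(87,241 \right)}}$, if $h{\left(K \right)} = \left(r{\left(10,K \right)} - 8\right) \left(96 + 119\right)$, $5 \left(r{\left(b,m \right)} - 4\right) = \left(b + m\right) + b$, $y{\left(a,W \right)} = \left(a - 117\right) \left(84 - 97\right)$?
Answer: $- \frac{4601}{390} \approx -11.797$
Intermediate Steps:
$y{\left(a,W \right)} = 1521 - 13 a$ ($y{\left(a,W \right)} = \left(-117 + a\right) \left(-13\right) = 1521 - 13 a$)
$r{\left(b,m \right)} = 4 + \frac{m}{5} + \frac{2 b}{5}$ ($r{\left(b,m \right)} = 4 + \frac{\left(b + m\right) + b}{5} = 4 + \frac{m + 2 b}{5} = 4 + \left(\frac{m}{5} + \frac{2 b}{5}\right) = 4 + \frac{m}{5} + \frac{2 b}{5}$)
$h{\left(K \right)} = 43 K$ ($h{\left(K \right)} = \left(\left(4 + \frac{K}{5} + \frac{2}{5} \cdot 10\right) - 8\right) \left(96 + 119\right) = \left(\left(4 + \frac{K}{5} + 4\right) - 8\right) 215 = \left(\left(8 + \frac{K}{5}\right) - 8\right) 215 = \frac{K}{5} \cdot 215 = 43 K$)
$\frac{h{\left(-107 \right)}}{y{\left(87,241 \right)}} = \frac{43 \left(-107\right)}{1521 - 1131} = - \frac{4601}{1521 - 1131} = - \frac{4601}{390}$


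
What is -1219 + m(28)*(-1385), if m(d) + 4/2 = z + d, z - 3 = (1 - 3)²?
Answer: -46924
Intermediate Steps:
z = 7 (z = 3 + (1 - 3)² = 3 + (-2)² = 3 + 4 = 7)
m(d) = 5 + d (m(d) = -2 + (7 + d) = 5 + d)
-1219 + m(28)*(-1385) = -1219 + (5 + 28)*(-1385) = -1219 + 33*(-1385) = -1219 - 45705 = -46924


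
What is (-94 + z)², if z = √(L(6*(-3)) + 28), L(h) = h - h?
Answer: 8864 - 376*√7 ≈ 7869.2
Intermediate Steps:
L(h) = 0
z = 2*√7 (z = √(0 + 28) = √28 = 2*√7 ≈ 5.2915)
(-94 + z)² = (-94 + 2*√7)²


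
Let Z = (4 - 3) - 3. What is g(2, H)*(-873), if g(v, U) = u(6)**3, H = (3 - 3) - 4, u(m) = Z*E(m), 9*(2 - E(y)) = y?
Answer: 49664/3 ≈ 16555.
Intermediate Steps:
E(y) = 2 - y/9
Z = -2 (Z = 1 - 3 = -2)
u(m) = -4 + 2*m/9 (u(m) = -2*(2 - m/9) = -4 + 2*m/9)
H = -4 (H = 0 - 4 = -4)
g(v, U) = -512/27 (g(v, U) = (-4 + (2/9)*6)**3 = (-4 + 4/3)**3 = (-8/3)**3 = -512/27)
g(2, H)*(-873) = -512/27*(-873) = 49664/3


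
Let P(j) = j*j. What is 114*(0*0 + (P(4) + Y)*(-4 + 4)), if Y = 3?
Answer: 0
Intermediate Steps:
P(j) = j²
114*(0*0 + (P(4) + Y)*(-4 + 4)) = 114*(0*0 + (4² + 3)*(-4 + 4)) = 114*(0 + (16 + 3)*0) = 114*(0 + 19*0) = 114*(0 + 0) = 114*0 = 0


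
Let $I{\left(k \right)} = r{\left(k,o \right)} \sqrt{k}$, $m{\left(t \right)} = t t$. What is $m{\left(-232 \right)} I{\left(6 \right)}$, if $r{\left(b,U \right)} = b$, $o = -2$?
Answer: $322944 \sqrt{6} \approx 7.9105 \cdot 10^{5}$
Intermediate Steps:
$m{\left(t \right)} = t^{2}$
$I{\left(k \right)} = k^{\frac{3}{2}}$ ($I{\left(k \right)} = k \sqrt{k} = k^{\frac{3}{2}}$)
$m{\left(-232 \right)} I{\left(6 \right)} = \left(-232\right)^{2} \cdot 6^{\frac{3}{2}} = 53824 \cdot 6 \sqrt{6} = 322944 \sqrt{6}$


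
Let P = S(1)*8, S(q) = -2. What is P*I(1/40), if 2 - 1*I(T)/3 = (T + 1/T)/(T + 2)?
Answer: 23024/27 ≈ 852.74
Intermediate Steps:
I(T) = 6 - 3*(T + 1/T)/(2 + T) (I(T) = 6 - 3*(T + 1/T)/(T + 2) = 6 - 3*(T + 1/T)/(2 + T))
P = -16 (P = -2*8 = -16)
P*I(1/40) = -48*(-1 + (1/40)² + 4/40)/((1/40)*(2 + 1/40)) = -48*(-1 + (1/40)² + 4*(1/40))/(1/40*(2 + 1/40)) = -48*40*(-1 + 1/1600 + ⅒)/81/40 = -48*40*40*(-1439)/(81*1600) = -16*(-1439/27) = 23024/27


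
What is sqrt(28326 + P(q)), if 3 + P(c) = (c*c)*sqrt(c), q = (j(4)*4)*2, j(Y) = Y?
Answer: sqrt(28323 + 4096*sqrt(2)) ≈ 184.70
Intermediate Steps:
q = 32 (q = (4*4)*2 = 16*2 = 32)
P(c) = -3 + c**(5/2) (P(c) = -3 + (c*c)*sqrt(c) = -3 + c**2*sqrt(c) = -3 + c**(5/2))
sqrt(28326 + P(q)) = sqrt(28326 + (-3 + 32**(5/2))) = sqrt(28326 + (-3 + 4096*sqrt(2))) = sqrt(28323 + 4096*sqrt(2))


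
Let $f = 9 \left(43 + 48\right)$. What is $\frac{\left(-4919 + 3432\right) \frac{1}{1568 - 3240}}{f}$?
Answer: $\frac{1487}{1369368} \approx 0.0010859$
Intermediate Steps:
$f = 819$ ($f = 9 \cdot 91 = 819$)
$\frac{\left(-4919 + 3432\right) \frac{1}{1568 - 3240}}{f} = \frac{\left(-4919 + 3432\right) \frac{1}{1568 - 3240}}{819} = - \frac{1487}{-1672} \cdot \frac{1}{819} = \left(-1487\right) \left(- \frac{1}{1672}\right) \frac{1}{819} = \frac{1487}{1672} \cdot \frac{1}{819} = \frac{1487}{1369368}$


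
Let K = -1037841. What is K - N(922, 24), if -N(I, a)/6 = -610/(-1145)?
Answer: -237664857/229 ≈ -1.0378e+6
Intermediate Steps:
N(I, a) = -732/229 (N(I, a) = -(-3660)/(-1145) = -(-3660)*(-1)/1145 = -6*122/229 = -732/229)
K - N(922, 24) = -1037841 - 1*(-732/229) = -1037841 + 732/229 = -237664857/229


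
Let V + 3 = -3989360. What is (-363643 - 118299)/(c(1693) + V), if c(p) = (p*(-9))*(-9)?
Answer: 240971/1926115 ≈ 0.12511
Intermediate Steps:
c(p) = 81*p (c(p) = -9*p*(-9) = 81*p)
V = -3989363 (V = -3 - 3989360 = -3989363)
(-363643 - 118299)/(c(1693) + V) = (-363643 - 118299)/(81*1693 - 3989363) = -481942/(137133 - 3989363) = -481942/(-3852230) = -481942*(-1/3852230) = 240971/1926115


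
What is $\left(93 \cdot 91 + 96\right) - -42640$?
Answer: $51199$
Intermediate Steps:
$\left(93 \cdot 91 + 96\right) - -42640 = \left(8463 + 96\right) + 42640 = 8559 + 42640 = 51199$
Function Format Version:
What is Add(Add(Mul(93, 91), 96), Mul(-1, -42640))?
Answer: 51199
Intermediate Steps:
Add(Add(Mul(93, 91), 96), Mul(-1, -42640)) = Add(Add(8463, 96), 42640) = Add(8559, 42640) = 51199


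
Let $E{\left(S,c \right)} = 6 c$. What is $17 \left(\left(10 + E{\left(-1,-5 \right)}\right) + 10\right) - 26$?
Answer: $-196$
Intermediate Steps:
$17 \left(\left(10 + E{\left(-1,-5 \right)}\right) + 10\right) - 26 = 17 \left(\left(10 + 6 \left(-5\right)\right) + 10\right) - 26 = 17 \left(\left(10 - 30\right) + 10\right) - 26 = 17 \left(-20 + 10\right) - 26 = 17 \left(-10\right) - 26 = -170 - 26 = -196$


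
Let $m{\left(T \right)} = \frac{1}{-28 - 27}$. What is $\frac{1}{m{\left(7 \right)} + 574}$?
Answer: $\frac{55}{31569} \approx 0.0017422$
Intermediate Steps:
$m{\left(T \right)} = - \frac{1}{55}$ ($m{\left(T \right)} = \frac{1}{-55} = - \frac{1}{55}$)
$\frac{1}{m{\left(7 \right)} + 574} = \frac{1}{- \frac{1}{55} + 574} = \frac{1}{\frac{31569}{55}} = \frac{55}{31569}$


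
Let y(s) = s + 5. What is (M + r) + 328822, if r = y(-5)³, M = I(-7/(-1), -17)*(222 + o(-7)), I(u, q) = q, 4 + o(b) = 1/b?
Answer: 2275829/7 ≈ 3.2512e+5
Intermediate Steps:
y(s) = 5 + s
o(b) = -4 + 1/b
M = -25925/7 (M = -17*(222 + (-4 + 1/(-7))) = -17*(222 + (-4 - ⅐)) = -17*(222 - 29/7) = -17*1525/7 = -25925/7 ≈ -3703.6)
r = 0 (r = (5 - 5)³ = 0³ = 0)
(M + r) + 328822 = (-25925/7 + 0) + 328822 = -25925/7 + 328822 = 2275829/7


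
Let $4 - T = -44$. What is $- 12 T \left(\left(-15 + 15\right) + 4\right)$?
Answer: $-2304$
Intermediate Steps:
$T = 48$ ($T = 4 - -44 = 4 + 44 = 48$)
$- 12 T \left(\left(-15 + 15\right) + 4\right) = \left(-12\right) 48 \left(\left(-15 + 15\right) + 4\right) = - 576 \left(0 + 4\right) = \left(-576\right) 4 = -2304$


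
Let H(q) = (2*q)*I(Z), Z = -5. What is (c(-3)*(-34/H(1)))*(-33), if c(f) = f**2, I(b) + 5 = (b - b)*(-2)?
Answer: -5049/5 ≈ -1009.8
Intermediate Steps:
I(b) = -5 (I(b) = -5 + (b - b)*(-2) = -5 + 0*(-2) = -5 + 0 = -5)
H(q) = -10*q (H(q) = (2*q)*(-5) = -10*q)
(c(-3)*(-34/H(1)))*(-33) = ((-3)**2*(-34/((-10*1))))*(-33) = (9*(-34/(-10)))*(-33) = (9*(-34*(-1/10)))*(-33) = (9*(17/5))*(-33) = (153/5)*(-33) = -5049/5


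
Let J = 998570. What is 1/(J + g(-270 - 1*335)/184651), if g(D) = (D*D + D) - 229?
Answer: 184651/184387314261 ≈ 1.0014e-6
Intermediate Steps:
g(D) = -229 + D + D² (g(D) = (D² + D) - 229 = (D + D²) - 229 = -229 + D + D²)
1/(J + g(-270 - 1*335)/184651) = 1/(998570 + (-229 + (-270 - 1*335) + (-270 - 1*335)²)/184651) = 1/(998570 + (-229 + (-270 - 335) + (-270 - 335)²)*(1/184651)) = 1/(998570 + (-229 - 605 + (-605)²)*(1/184651)) = 1/(998570 + (-229 - 605 + 366025)*(1/184651)) = 1/(998570 + 365191*(1/184651)) = 1/(998570 + 365191/184651) = 1/(184387314261/184651) = 184651/184387314261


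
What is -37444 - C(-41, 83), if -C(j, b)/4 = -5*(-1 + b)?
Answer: -39084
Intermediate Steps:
C(j, b) = -20 + 20*b (C(j, b) = -(-20)*(-1 + b) = -4*(5 - 5*b) = -20 + 20*b)
-37444 - C(-41, 83) = -37444 - (-20 + 20*83) = -37444 - (-20 + 1660) = -37444 - 1*1640 = -37444 - 1640 = -39084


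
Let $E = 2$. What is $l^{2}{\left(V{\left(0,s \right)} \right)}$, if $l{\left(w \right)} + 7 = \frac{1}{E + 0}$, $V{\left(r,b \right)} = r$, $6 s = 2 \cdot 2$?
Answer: $\frac{169}{4} \approx 42.25$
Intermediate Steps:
$s = \frac{2}{3}$ ($s = \frac{2 \cdot 2}{6} = \frac{1}{6} \cdot 4 = \frac{2}{3} \approx 0.66667$)
$l{\left(w \right)} = - \frac{13}{2}$ ($l{\left(w \right)} = -7 + \frac{1}{2 + 0} = -7 + \frac{1}{2} = - \frac{13}{2}$)
$l^{2}{\left(V{\left(0,s \right)} \right)} = \left(- \frac{13}{2}\right)^{2} = \frac{169}{4}$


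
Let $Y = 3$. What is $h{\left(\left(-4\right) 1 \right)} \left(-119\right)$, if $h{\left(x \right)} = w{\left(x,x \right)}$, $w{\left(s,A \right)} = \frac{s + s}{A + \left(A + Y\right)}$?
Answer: $- \frac{952}{5} \approx -190.4$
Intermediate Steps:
$w{\left(s,A \right)} = \frac{2 s}{3 + 2 A}$ ($w{\left(s,A \right)} = \frac{s + s}{A + \left(A + 3\right)} = \frac{2 s}{A + \left(3 + A\right)} = \frac{2 s}{3 + 2 A}$)
$h{\left(x \right)} = \frac{2 x}{3 + 2 x}$
$h{\left(\left(-4\right) 1 \right)} \left(-119\right) = \frac{2 \left(\left(-4\right) 1\right)}{3 + 2 \left(\left(-4\right) 1\right)} \left(-119\right) = 2 \left(-4\right) \frac{1}{3 + 2 \left(-4\right)} \left(-119\right) = 2 \left(-4\right) \frac{1}{3 - 8} \left(-119\right) = 2 \left(-4\right) \frac{1}{-5} \left(-119\right) = 2 \left(-4\right) \left(- \frac{1}{5}\right) \left(-119\right) = \frac{8}{5} \left(-119\right) = - \frac{952}{5}$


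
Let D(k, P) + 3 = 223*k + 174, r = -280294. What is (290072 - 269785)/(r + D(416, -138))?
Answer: -20287/187355 ≈ -0.10828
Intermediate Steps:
D(k, P) = 171 + 223*k (D(k, P) = -3 + (223*k + 174) = -3 + (174 + 223*k) = 171 + 223*k)
(290072 - 269785)/(r + D(416, -138)) = (290072 - 269785)/(-280294 + (171 + 223*416)) = 20287/(-280294 + (171 + 92768)) = 20287/(-280294 + 92939) = 20287/(-187355) = 20287*(-1/187355) = -20287/187355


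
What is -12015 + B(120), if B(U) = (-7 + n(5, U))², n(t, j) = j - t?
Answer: -351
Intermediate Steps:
B(U) = (-12 + U)² (B(U) = (-7 + (U - 1*5))² = (-7 + (U - 5))² = (-7 + (-5 + U))² = (-12 + U)²)
-12015 + B(120) = -12015 + (-12 + 120)² = -12015 + 108² = -12015 + 11664 = -351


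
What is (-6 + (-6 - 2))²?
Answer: 196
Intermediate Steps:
(-6 + (-6 - 2))² = (-6 - 8)² = (-14)² = 196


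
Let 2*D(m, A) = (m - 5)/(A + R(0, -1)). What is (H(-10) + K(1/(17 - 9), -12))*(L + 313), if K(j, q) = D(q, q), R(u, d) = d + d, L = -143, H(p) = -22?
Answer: -50915/14 ≈ -3636.8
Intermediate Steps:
R(u, d) = 2*d
D(m, A) = (-5 + m)/(2*(-2 + A)) (D(m, A) = ((m - 5)/(A + 2*(-1)))/2 = ((-5 + m)/(A - 2))/2 = ((-5 + m)/(-2 + A))/2 = (-5 + m)/(2*(-2 + A)))
K(j, q) = (-5 + q)/(2*(-2 + q))
(H(-10) + K(1/(17 - 9), -12))*(L + 313) = (-22 + (-5 - 12)/(2*(-2 - 12)))*(-143 + 313) = (-22 + (½)*(-17)/(-14))*170 = (-22 + (½)*(-1/14)*(-17))*170 = (-22 + 17/28)*170 = -599/28*170 = -50915/14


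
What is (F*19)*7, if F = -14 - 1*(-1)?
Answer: -1729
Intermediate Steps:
F = -13 (F = -14 + 1 = -13)
(F*19)*7 = -13*19*7 = -247*7 = -1729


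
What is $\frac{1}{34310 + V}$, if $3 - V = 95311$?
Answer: $- \frac{1}{60998} \approx -1.6394 \cdot 10^{-5}$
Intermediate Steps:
$V = -95308$ ($V = 3 - 95311 = -95308$)
$\frac{1}{34310 + V} = \frac{1}{34310 - 95308} = \frac{1}{-60998} = - \frac{1}{60998}$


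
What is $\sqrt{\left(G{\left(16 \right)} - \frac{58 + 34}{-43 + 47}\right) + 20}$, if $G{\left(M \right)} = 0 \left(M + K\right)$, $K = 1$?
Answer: $i \sqrt{3} \approx 1.732 i$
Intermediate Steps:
$G{\left(M \right)} = 0$ ($G{\left(M \right)} = 0 \left(M + 1\right) = 0 \left(1 + M\right) = 0$)
$\sqrt{\left(G{\left(16 \right)} - \frac{58 + 34}{-43 + 47}\right) + 20} = \sqrt{\left(0 - \frac{58 + 34}{-43 + 47}\right) + 20} = \sqrt{\left(0 - \frac{92}{4}\right) + 20} = \sqrt{\left(0 - 92 \cdot \frac{1}{4}\right) + 20} = \sqrt{\left(0 - 23\right) + 20} = \sqrt{-23 + 20} = \sqrt{-3} = i \sqrt{3}$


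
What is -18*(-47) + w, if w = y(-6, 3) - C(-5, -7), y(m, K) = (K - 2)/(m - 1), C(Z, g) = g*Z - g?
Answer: 5627/7 ≈ 803.86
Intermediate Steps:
C(Z, g) = -g + Z*g (C(Z, g) = Z*g - g = -g + Z*g)
y(m, K) = (-2 + K)/(-1 + m)
w = -295/7 (w = (-2 + 3)/(-1 - 6) - (-7)*(-1 - 5) = 1/(-7) - (-7)*(-6) = -⅐*1 - 1*42 = -⅐ - 42 = -295/7 ≈ -42.143)
-18*(-47) + w = -18*(-47) - 295/7 = 846 - 295/7 = 5627/7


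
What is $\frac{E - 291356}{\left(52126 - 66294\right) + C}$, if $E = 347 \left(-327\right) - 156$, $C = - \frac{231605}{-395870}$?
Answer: $\frac{32063965694}{1121690911} \approx 28.585$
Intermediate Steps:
$C = \frac{46321}{79174}$ ($C = \left(-231605\right) \left(- \frac{1}{395870}\right) = \frac{46321}{79174} \approx 0.58505$)
$E = -113625$ ($E = -113469 - 156 = -113625$)
$\frac{E - 291356}{\left(52126 - 66294\right) + C} = \frac{-113625 - 291356}{\left(52126 - 66294\right) + \frac{46321}{79174}} = - \frac{404981}{-14168 + \frac{46321}{79174}} = - \frac{404981}{- \frac{1121690911}{79174}} = \left(-404981\right) \left(- \frac{79174}{1121690911}\right) = \frac{32063965694}{1121690911}$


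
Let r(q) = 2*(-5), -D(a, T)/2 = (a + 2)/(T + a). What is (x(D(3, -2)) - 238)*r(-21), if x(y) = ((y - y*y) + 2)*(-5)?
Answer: -3020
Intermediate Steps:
D(a, T) = -2*(2 + a)/(T + a) (D(a, T) = -2*(a + 2)/(T + a) = -2*(2 + a)/(T + a))
x(y) = -10 - 5*y + 5*y**2 (x(y) = ((y - y**2) + 2)*(-5) = (2 + y - y**2)*(-5) = -10 - 5*y + 5*y**2)
r(q) = -10
(x(D(3, -2)) - 238)*r(-21) = ((-10 - 10*(-2 - 1*3)/(-2 + 3) + 5*(2*(-2 - 1*3)/(-2 + 3))**2) - 238)*(-10) = ((-10 - 10*(-2 - 3)/1 + 5*(2*(-2 - 3)/1)**2) - 238)*(-10) = ((-10 - 10*(-5) + 5*(2*1*(-5))**2) - 238)*(-10) = ((-10 - 5*(-10) + 5*(-10)**2) - 238)*(-10) = ((-10 + 50 + 5*100) - 238)*(-10) = ((-10 + 50 + 500) - 238)*(-10) = (540 - 238)*(-10) = 302*(-10) = -3020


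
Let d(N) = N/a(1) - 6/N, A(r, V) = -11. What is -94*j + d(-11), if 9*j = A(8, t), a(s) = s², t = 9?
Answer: 10339/99 ≈ 104.43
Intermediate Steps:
j = -11/9 (j = (⅑)*(-11) = -11/9 ≈ -1.2222)
d(N) = N - 6/N (d(N) = N/(1²) - 6/N = N/1 - 6/N = N*1 - 6/N = N - 6/N)
-94*j + d(-11) = -94*(-11/9) + (-11 - 6/(-11)) = 1034/9 + (-11 - 6*(-1/11)) = 1034/9 + (-11 + 6/11) = 1034/9 - 115/11 = 10339/99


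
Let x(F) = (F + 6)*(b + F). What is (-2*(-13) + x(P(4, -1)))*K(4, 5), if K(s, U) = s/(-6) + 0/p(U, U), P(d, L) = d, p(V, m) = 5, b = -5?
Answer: -32/3 ≈ -10.667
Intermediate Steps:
K(s, U) = -s/6 (K(s, U) = s/(-6) + 0/5 = s*(-⅙) + 0*(⅕) = -s/6 + 0 = -s/6)
x(F) = (-5 + F)*(6 + F) (x(F) = (F + 6)*(-5 + F) = (6 + F)*(-5 + F) = (-5 + F)*(6 + F))
(-2*(-13) + x(P(4, -1)))*K(4, 5) = (-2*(-13) + (-30 + 4 + 4²))*(-⅙*4) = (26 + (-30 + 4 + 16))*(-⅔) = (26 - 10)*(-⅔) = 16*(-⅔) = -32/3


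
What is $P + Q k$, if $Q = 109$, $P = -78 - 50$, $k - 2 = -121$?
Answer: $-13099$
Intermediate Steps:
$k = -119$ ($k = 2 - 121 = -119$)
$P = -128$ ($P = -78 - 50 = -128$)
$P + Q k = -128 + 109 \left(-119\right) = -128 - 12971 = -13099$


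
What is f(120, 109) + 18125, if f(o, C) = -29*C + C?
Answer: 15073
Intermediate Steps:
f(o, C) = -28*C
f(120, 109) + 18125 = -28*109 + 18125 = -3052 + 18125 = 15073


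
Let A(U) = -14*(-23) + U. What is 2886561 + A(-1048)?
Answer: 2885835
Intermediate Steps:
A(U) = 322 + U
2886561 + A(-1048) = 2886561 + (322 - 1048) = 2886561 - 726 = 2885835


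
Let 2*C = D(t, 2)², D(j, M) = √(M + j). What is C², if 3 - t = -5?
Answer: 25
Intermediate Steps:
t = 8 (t = 3 - 1*(-5) = 3 + 5 = 8)
C = 5 (C = (√(2 + 8))²/2 = (√10)²/2 = (½)*10 = 5)
C² = 5² = 25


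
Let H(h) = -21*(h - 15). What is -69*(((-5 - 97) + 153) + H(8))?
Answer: -13662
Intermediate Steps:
H(h) = 315 - 21*h (H(h) = -21*(-15 + h) = 315 - 21*h)
-69*(((-5 - 97) + 153) + H(8)) = -69*(((-5 - 97) + 153) + (315 - 21*8)) = -69*((-102 + 153) + (315 - 168)) = -69*(51 + 147) = -69*198 = -13662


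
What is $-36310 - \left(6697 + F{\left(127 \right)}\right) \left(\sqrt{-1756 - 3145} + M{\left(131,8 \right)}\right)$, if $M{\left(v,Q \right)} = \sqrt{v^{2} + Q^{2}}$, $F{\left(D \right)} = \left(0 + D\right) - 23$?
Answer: $-36310 - 34005 \sqrt{689} - 88413 i \sqrt{29} \approx -9.289 \cdot 10^{5} - 4.7612 \cdot 10^{5} i$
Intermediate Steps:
$F{\left(D \right)} = -23 + D$ ($F{\left(D \right)} = D - 23 = -23 + D$)
$M{\left(v,Q \right)} = \sqrt{Q^{2} + v^{2}}$
$-36310 - \left(6697 + F{\left(127 \right)}\right) \left(\sqrt{-1756 - 3145} + M{\left(131,8 \right)}\right) = -36310 - \left(6697 + \left(-23 + 127\right)\right) \left(\sqrt{-1756 - 3145} + \sqrt{8^{2} + 131^{2}}\right) = -36310 - \left(6697 + 104\right) \left(\sqrt{-4901} + \sqrt{64 + 17161}\right) = -36310 - 6801 \left(13 i \sqrt{29} + \sqrt{17225}\right) = -36310 - 6801 \left(13 i \sqrt{29} + 5 \sqrt{689}\right) = -36310 - 6801 \left(5 \sqrt{689} + 13 i \sqrt{29}\right) = -36310 - \left(34005 \sqrt{689} + 88413 i \sqrt{29}\right) = -36310 - 34005 \sqrt{689} - 88413 i \sqrt{29}$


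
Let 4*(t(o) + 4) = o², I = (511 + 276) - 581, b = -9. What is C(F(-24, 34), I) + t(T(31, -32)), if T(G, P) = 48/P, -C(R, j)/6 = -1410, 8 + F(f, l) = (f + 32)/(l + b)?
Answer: 135305/16 ≈ 8456.6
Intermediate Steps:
I = 206 (I = 787 - 581 = 206)
F(f, l) = -8 + (32 + f)/(-9 + l) (F(f, l) = -8 + (f + 32)/(l - 9) = -8 + (32 + f)/(-9 + l))
C(R, j) = 8460 (C(R, j) = -6*(-1410) = 8460)
t(o) = -4 + o²/4
C(F(-24, 34), I) + t(T(31, -32)) = 8460 + (-4 + (48/(-32))²/4) = 8460 + (-4 + (48*(-1/32))²/4) = 8460 + (-4 + (-3/2)²/4) = 8460 + (-4 + (¼)*(9/4)) = 8460 + (-4 + 9/16) = 8460 - 55/16 = 135305/16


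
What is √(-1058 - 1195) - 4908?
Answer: -4908 + I*√2253 ≈ -4908.0 + 47.466*I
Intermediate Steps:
√(-1058 - 1195) - 4908 = √(-2253) - 4908 = I*√2253 - 4908 = -4908 + I*√2253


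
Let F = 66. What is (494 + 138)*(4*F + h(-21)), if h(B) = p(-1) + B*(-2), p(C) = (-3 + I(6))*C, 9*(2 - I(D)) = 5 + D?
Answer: 1753168/9 ≈ 1.9480e+5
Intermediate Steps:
I(D) = 13/9 - D/9 (I(D) = 2 - (5 + D)/9 = 2 + (-5/9 - D/9) = 13/9 - D/9)
p(C) = -20*C/9 (p(C) = (-3 + (13/9 - ⅑*6))*C = (-3 + (13/9 - ⅔))*C = (-3 + 7/9)*C = -20*C/9)
h(B) = 20/9 - 2*B (h(B) = -20/9*(-1) + B*(-2) = 20/9 - 2*B)
(494 + 138)*(4*F + h(-21)) = (494 + 138)*(4*66 + (20/9 - 2*(-21))) = 632*(264 + (20/9 + 42)) = 632*(264 + 398/9) = 632*(2774/9) = 1753168/9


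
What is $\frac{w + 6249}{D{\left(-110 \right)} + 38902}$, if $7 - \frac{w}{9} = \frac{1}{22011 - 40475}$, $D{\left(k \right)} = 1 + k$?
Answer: $\frac{38848259}{238757984} \approx 0.16271$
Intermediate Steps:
$w = \frac{1163241}{18464}$ ($w = 63 - \frac{9}{22011 - 40475} = 63 - \frac{9}{-18464} = 63 - - \frac{9}{18464} = 63 + \frac{9}{18464} = \frac{1163241}{18464} \approx 63.0$)
$\frac{w + 6249}{D{\left(-110 \right)} + 38902} = \frac{\frac{1163241}{18464} + 6249}{\left(1 - 110\right) + 38902} = \frac{116544777}{18464 \left(-109 + 38902\right)} = \frac{116544777}{18464 \cdot 38793} = \frac{116544777}{18464} \cdot \frac{1}{38793} = \frac{38848259}{238757984}$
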